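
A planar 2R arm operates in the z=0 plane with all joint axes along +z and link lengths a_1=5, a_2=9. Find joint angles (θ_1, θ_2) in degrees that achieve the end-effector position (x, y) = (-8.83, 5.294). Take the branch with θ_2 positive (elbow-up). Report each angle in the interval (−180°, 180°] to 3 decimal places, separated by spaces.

88.108 90.003

cos θ_2 = (105.9953−5²−9²)/(2·5·9) = -0.0001; θ_2 = 90.0030° (elbow-up)
β = atan2(5.2940,-8.8300) = 149.0553°; ψ = atan2(9.0000,4.9995) = 60.9477°
θ_1 = β − ψ = 88.1077°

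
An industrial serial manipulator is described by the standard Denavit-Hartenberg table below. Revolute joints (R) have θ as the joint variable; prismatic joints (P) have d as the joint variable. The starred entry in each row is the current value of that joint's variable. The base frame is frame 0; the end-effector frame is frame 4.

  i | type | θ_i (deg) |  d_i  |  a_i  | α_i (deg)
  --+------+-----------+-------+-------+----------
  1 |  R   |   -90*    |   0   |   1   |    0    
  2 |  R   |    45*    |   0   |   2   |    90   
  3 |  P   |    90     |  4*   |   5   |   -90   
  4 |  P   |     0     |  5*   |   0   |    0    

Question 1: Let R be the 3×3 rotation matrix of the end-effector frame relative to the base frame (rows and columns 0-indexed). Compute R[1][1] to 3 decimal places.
End-effector y-axis (col 1 of R) = (0.7071,0.7071,-0.0000)
R[1][1] = 0.7071

0.707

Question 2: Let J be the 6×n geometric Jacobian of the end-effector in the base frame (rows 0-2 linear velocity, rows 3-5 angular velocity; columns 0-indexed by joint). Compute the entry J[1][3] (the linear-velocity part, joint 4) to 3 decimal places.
prismatic axis z_3 = (-0.7071,0.7071,0.0000)
J_v[:, 3] = z_3; J_ω[:, 3] = (0,0,0)
entry J[1][3] = 0.7071

0.707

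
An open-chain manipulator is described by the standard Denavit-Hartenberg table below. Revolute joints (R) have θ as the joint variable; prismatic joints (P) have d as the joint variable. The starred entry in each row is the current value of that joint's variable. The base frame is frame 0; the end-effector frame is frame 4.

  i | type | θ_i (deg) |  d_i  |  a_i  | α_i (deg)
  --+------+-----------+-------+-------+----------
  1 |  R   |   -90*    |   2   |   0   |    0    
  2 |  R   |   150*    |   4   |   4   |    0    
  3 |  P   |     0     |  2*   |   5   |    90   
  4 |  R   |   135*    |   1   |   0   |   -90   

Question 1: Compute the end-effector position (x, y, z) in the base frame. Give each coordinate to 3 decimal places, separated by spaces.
after link 1: o_1 = (0.0000, 0.0000, 2.0000)
after link 2: o_2 = (2.0000, 3.4641, 6.0000)
after link 3: o_3 = (4.5000, 7.7942, 8.0000)
after link 4: o_4 = (5.3660, 7.2942, 8.0000)

5.366 7.294 8.000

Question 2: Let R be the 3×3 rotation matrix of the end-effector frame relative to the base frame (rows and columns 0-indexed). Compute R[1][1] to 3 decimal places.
0.500

End-effector y-axis (col 1 of R) = (-0.8660,0.5000,-0.0000)
R[1][1] = 0.5000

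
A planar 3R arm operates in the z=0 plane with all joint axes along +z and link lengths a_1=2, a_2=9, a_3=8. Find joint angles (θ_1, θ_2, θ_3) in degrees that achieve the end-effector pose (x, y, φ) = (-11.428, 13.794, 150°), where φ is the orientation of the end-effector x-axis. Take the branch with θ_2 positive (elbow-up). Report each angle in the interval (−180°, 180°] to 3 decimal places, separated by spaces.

89.983 30.020 29.997

wrist centre = target − a_3·(cos φ, sin φ) = (-4.4998, 9.7940)
cos θ_2 = (116.1706−2²−9²)/(2·2·9) = 0.8659; θ_2 = 30.0201° (elbow-up)
β = atan2(9.7940,-4.4998) = 114.6761°; ψ = atan2(4.5027,9.7927) = 24.6933°
θ_1 = β − ψ = 89.9828°
θ_3 = φ − θ_1 − θ_2 = 29.9971° (wrapped to (-180°,180°])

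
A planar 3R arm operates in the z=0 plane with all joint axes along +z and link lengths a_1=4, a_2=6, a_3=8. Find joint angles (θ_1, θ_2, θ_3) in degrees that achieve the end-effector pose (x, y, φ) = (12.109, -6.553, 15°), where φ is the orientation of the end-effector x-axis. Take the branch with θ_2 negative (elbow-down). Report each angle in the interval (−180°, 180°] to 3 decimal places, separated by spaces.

wrist centre = target − a_3·(cos φ, sin φ) = (4.3816, -8.6236)
cos θ_2 = (93.5640−4²−6²)/(2·4·6) = 0.8659; θ_2 = -30.0124° (elbow-down)
β = atan2(-8.6236,4.3816) = -63.0651°; ψ = atan2(-3.0011,9.1955) = -18.0751°
θ_1 = β − ψ = -44.9900°
θ_3 = φ − θ_1 − θ_2 = 90.0024° (wrapped to (-180°,180°])

-44.990 -30.012 90.002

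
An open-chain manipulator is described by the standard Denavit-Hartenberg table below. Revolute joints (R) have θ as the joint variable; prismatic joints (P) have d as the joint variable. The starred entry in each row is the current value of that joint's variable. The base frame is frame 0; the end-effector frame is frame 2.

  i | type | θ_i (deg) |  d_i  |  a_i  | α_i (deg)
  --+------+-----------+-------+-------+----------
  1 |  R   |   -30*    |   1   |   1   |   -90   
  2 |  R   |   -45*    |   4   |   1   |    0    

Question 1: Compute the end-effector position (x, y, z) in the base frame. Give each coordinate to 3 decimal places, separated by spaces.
3.478 2.611 1.707

after link 1: o_1 = (0.8660, -0.5000, 1.0000)
after link 2: o_2 = (3.4784, 2.6105, 1.7071)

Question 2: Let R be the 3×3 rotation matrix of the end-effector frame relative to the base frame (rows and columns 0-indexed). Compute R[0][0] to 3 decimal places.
End-effector x-axis (col 0 of R) = (0.6124,-0.3536,0.7071)
R[0][0] = 0.6124

0.612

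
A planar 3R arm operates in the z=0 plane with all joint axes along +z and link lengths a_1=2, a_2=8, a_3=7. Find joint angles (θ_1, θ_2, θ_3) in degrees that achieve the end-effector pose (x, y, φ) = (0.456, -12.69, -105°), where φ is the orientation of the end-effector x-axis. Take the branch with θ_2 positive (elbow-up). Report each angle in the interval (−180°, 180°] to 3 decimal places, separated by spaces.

150.009 149.990 -45.000

wrist centre = target − a_3·(cos φ, sin φ) = (2.2677, -5.9285)
cos θ_2 = (40.2900−2²−8²)/(2·2·8) = -0.8659; θ_2 = 149.9901° (elbow-up)
β = atan2(-5.9285,2.2677) = -69.0675°; ψ = atan2(4.0012,-4.9275) = 140.9230°
θ_1 = β − ψ = -209.9905°
θ_3 = φ − θ_1 − θ_2 = -44.9996° (wrapped to (-180°,180°])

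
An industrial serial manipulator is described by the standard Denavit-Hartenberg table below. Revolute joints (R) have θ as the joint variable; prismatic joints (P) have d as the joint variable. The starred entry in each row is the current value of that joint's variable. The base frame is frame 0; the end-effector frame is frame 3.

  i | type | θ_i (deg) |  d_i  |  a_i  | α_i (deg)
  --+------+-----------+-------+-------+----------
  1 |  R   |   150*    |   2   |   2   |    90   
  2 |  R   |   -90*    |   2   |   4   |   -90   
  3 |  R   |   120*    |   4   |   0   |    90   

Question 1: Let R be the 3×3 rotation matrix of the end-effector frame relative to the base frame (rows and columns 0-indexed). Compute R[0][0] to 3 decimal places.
End-effector x-axis (col 0 of R) = (-0.4330,-0.7500,0.5000)
R[0][0] = -0.4330

-0.433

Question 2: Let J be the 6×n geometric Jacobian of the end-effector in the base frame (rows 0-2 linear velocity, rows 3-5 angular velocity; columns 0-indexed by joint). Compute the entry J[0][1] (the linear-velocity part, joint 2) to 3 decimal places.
-3.464

axis z_1 = (0.5000,0.8660,0.0000); lever o_n−o_1 = (-2.4641,3.7321,-4.0000)
cross product → J_v[:, 1] = (-3.4641,2.0000,4.0000)
J_ω[:, 1] = z_1
entry J[0][1] = -3.4641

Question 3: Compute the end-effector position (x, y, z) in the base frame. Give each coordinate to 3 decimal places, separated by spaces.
after link 1: o_1 = (-1.7321, 1.0000, 2.0000)
after link 2: o_2 = (-0.7321, 2.7321, -2.0000)
after link 3: o_3 = (-4.1962, 4.7321, -2.0000)

-4.196 4.732 -2.000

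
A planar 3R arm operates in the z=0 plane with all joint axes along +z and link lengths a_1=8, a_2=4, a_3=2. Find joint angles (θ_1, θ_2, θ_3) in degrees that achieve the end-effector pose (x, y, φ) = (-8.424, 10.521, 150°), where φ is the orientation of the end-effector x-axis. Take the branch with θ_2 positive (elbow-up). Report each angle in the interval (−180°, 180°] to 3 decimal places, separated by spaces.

115.209 29.989 4.801

wrist centre = target − a_3·(cos φ, sin φ) = (-6.6919, 9.5210)
cos θ_2 = (135.4316−8²−4²)/(2·8·4) = 0.8661; θ_2 = 29.9893° (elbow-up)
β = atan2(9.5210,-6.6919) = 125.1019°; ψ = atan2(1.9994,11.4645) = 9.8926°
θ_1 = β − ψ = 115.2093°
θ_3 = φ − θ_1 − θ_2 = 4.8014° (wrapped to (-180°,180°])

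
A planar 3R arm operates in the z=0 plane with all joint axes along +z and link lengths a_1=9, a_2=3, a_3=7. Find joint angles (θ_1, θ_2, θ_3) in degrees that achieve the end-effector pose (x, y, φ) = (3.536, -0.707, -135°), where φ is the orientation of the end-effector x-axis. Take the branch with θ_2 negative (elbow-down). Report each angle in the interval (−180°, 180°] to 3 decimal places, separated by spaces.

wrist centre = target − a_3·(cos φ, sin φ) = (8.4857, 4.2427)
cos θ_2 = (90.0088−9²−3²)/(2·9·3) = 0.0002; θ_2 = -89.9906° (elbow-down)
β = atan2(4.2427,8.4857) = 26.5644°; ψ = atan2(-3.0000,9.0005) = -18.4340°
θ_1 = β − ψ = 44.9984°
θ_3 = φ − θ_1 − θ_2 = -90.0077° (wrapped to (-180°,180°])

44.998 -89.991 -90.008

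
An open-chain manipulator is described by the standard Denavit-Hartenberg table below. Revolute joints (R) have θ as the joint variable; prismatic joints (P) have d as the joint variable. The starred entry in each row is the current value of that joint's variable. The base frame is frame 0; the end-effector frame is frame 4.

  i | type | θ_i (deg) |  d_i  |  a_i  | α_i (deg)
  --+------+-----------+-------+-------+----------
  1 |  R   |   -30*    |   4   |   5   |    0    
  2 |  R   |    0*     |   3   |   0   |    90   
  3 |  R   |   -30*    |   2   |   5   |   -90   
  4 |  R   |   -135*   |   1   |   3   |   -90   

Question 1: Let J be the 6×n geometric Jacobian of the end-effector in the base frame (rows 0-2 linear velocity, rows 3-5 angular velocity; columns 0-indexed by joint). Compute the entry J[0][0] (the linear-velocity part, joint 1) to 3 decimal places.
7.566

axis z_0 = ẑ; lever o_n−o_0 = (4.8615,-7.5657,6.4267)
cross product → J_v[:, 0] = (7.5657,4.8615,-0.0000)
J_ω[:, 0] = z_0
entry J[0][0] = 7.5657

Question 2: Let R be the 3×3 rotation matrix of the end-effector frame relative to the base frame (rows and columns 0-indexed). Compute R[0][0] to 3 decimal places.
End-effector x-axis (col 0 of R) = (-0.8839,-0.3062,0.3536)
R[0][0] = -0.8839

-0.884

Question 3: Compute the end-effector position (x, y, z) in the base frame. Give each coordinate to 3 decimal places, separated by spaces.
4.861 -7.566 6.427

after link 1: o_1 = (4.3301, -2.5000, 4.0000)
after link 2: o_2 = (4.3301, -2.5000, 7.0000)
after link 3: o_3 = (7.0801, -6.3971, 4.5000)
after link 4: o_4 = (4.8615, -7.5657, 6.4267)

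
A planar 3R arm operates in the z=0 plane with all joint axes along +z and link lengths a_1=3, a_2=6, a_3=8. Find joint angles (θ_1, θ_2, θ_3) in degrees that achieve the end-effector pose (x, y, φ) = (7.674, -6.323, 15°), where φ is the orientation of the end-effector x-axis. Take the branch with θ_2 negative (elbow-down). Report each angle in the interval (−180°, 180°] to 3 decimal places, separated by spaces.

-60.001 -45.003 120.004

wrist centre = target − a_3·(cos φ, sin φ) = (-0.0534, -8.3936)
cos θ_2 = (70.4546−3²−6²)/(2·3·6) = 0.7071; θ_2 = -45.0029° (elbow-down)
β = atan2(-8.3936,-0.0534) = -90.3646°; ψ = atan2(-4.2429,7.2424) = -30.3632°
θ_1 = β − ψ = -60.0014°
θ_3 = φ − θ_1 − θ_2 = 120.0042° (wrapped to (-180°,180°])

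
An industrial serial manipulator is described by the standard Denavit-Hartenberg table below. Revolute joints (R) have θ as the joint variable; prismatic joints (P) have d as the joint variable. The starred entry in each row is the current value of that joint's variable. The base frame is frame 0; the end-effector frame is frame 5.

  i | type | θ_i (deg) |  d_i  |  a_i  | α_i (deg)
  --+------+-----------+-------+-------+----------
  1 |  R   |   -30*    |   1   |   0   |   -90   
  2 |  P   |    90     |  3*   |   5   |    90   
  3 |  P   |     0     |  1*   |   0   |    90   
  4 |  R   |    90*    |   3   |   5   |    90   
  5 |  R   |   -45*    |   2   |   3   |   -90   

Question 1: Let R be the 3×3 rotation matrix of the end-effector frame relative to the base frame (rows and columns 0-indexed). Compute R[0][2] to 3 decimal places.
End-effector z-axis (col 2 of R) = (0.2588,-0.9659,-0.0000)
R[0][2] = 0.2588

0.259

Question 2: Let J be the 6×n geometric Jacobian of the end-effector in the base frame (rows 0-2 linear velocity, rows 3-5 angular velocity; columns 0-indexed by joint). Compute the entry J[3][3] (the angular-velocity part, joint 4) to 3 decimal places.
axis z_3 = (-0.5000,-0.8660,-0.0000); lever o_n−o_3 = (5.7279,-4.3216,-2.0000)
cross product → J_v[:, 3] = (1.7321,-1.0000,7.1213)
J_ω[:, 3] = z_3
entry J[3][3] = -0.5000

-0.500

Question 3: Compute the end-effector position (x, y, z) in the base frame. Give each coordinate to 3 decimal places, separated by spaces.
after link 1: o_1 = (0.0000, 0.0000, 1.0000)
after link 2: o_2 = (1.5000, 2.5981, -4.0000)
after link 3: o_3 = (2.3660, 2.0981, -4.0000)
after link 4: o_4 = (5.1962, -3.0000, -4.0000)
after link 5: o_5 = (8.0939, -2.2235, -6.0000)

8.094 -2.224 -6.000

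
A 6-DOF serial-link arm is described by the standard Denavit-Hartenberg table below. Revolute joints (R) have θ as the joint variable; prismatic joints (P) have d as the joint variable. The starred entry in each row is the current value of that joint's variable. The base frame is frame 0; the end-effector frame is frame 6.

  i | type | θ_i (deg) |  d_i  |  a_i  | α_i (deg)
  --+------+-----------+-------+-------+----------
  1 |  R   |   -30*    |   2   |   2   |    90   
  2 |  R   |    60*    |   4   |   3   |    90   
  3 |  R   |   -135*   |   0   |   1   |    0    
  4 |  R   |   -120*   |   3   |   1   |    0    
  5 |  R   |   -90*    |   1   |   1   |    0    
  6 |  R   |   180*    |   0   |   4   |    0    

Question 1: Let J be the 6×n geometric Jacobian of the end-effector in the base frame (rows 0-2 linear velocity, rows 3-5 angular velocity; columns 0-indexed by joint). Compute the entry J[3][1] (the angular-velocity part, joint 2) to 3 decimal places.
axis z_1 = (-0.5000,-0.8660,0.0000); lever o_n−o_1 = (0.8848,-4.5319,-2.7480)
cross product → J_v[:, 1] = (2.3798,-1.3740,3.0322)
J_ω[:, 1] = z_1
entry J[3][1] = -0.5000

-0.500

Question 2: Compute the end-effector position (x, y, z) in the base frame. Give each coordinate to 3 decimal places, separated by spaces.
after link 1: o_1 = (1.7321, -1.0000, 2.0000)
after link 2: o_2 = (1.0311, -5.2141, 4.5981)
after link 3: o_3 = (1.0785, -4.4250, 3.9857)
after link 4: o_4 = (2.7334, -6.4958, 2.2616)
after link 5: o_5 = (3.7723, -7.3944, 2.5981)
after link 6: o_6 = (2.6169, -5.5319, -0.7480)

2.617 -5.532 -0.748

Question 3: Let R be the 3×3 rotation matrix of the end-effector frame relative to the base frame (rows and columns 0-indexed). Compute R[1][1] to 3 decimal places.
End-effector y-axis (col 1 of R) = (0.5950,0.7718,0.2241)
R[1][1] = 0.7718

0.772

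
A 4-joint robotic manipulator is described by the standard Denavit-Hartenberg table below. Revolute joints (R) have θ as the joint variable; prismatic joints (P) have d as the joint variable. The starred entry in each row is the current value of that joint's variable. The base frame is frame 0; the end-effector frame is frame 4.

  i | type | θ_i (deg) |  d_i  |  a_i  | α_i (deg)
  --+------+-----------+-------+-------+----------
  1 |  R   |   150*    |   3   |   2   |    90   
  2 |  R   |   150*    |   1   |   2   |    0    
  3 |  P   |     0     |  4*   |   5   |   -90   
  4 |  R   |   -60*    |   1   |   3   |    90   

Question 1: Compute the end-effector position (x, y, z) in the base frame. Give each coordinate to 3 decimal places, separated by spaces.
after link 1: o_1 = (-1.7321, 1.0000, 3.0000)
after link 2: o_2 = (0.2679, 1.0000, 4.0000)
after link 3: o_3 = (6.0179, 2.2990, 6.5000)
after link 4: o_4 = (8.8750, 3.6495, 6.3840)

8.875 3.650 6.384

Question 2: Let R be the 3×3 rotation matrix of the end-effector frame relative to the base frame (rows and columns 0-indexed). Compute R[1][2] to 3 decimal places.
0.808

End-effector z-axis (col 2 of R) = (-0.3995,0.8080,-0.4330)
R[1][2] = 0.8080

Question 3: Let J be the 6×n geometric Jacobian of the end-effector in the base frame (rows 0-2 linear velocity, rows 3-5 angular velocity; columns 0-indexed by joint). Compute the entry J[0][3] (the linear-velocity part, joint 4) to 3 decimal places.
axis z_3 = (0.4330,-0.2500,-0.8660); lever o_n−o_3 = (2.8571,1.3505,-0.1160)
cross product → J_v[:, 3] = (1.1986,-2.4240,1.2990)
J_ω[:, 3] = z_3
entry J[0][3] = 1.1986

1.199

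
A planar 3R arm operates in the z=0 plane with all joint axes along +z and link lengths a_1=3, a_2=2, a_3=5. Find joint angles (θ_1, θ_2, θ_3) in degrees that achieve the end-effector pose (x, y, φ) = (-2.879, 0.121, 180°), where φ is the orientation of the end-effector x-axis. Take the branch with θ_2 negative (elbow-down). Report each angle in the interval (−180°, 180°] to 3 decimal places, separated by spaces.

wrist centre = target − a_3·(cos φ, sin φ) = (2.1210, 0.1210)
cos θ_2 = (4.5133−3²−2²)/(2·3·2) = -0.7072; θ_2 = -135.0097° (elbow-down)
β = atan2(0.1210,2.1210) = 3.2651°; ψ = atan2(-1.4140,1.5855) = -41.7262°
θ_1 = β − ψ = 44.9913°
θ_3 = φ − θ_1 − θ_2 = -89.9816° (wrapped to (-180°,180°])

44.991 -135.010 -89.982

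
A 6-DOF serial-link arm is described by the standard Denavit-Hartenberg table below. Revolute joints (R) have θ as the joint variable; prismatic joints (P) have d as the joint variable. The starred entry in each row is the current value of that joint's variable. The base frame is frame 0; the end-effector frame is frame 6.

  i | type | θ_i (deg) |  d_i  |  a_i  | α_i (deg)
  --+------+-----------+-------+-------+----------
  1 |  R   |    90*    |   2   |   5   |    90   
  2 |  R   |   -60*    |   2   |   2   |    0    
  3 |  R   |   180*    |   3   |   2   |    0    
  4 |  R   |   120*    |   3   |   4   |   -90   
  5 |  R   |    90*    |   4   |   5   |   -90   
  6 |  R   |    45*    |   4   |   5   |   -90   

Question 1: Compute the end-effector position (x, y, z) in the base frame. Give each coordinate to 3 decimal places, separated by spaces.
after link 1: o_1 = (0.0000, 5.0000, 2.0000)
after link 2: o_2 = (2.0000, 6.0000, 0.2679)
after link 3: o_3 = (5.0000, 5.0000, 2.0000)
after link 4: o_4 = (8.0000, 3.0000, -1.4641)
after link 5: o_5 = (3.0000, 6.4641, -3.4641)
after link 6: o_6 = (-0.5355, 5.4022, 1.7678)

-0.536 5.402 1.768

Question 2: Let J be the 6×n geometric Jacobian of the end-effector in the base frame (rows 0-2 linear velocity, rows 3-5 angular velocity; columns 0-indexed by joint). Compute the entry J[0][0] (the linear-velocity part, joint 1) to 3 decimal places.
axis z_0 = ẑ; lever o_n−o_0 = (-0.5355,5.4022,1.7678)
cross product → J_v[:, 0] = (-5.4022,-0.5355,0.0000)
J_ω[:, 0] = z_0
entry J[0][0] = -5.4022

-5.402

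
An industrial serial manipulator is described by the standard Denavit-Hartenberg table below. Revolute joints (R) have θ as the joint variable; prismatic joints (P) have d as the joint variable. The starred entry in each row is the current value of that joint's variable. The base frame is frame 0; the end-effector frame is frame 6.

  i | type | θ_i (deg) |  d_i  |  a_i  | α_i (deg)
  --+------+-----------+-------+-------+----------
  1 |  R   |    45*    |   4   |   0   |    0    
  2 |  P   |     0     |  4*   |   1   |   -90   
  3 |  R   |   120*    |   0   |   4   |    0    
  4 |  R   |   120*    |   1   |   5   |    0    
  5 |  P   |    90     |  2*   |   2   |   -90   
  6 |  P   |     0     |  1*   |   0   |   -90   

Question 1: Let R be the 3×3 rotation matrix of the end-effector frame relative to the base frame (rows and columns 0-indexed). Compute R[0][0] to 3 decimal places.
End-effector x-axis (col 0 of R) = (0.6124,0.6124,0.5000)
R[0][0] = 0.6124

0.612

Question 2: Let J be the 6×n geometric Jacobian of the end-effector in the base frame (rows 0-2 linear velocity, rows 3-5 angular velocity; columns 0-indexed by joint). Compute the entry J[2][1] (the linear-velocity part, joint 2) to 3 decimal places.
1.000

prismatic axis z_1 = (0.0000,0.0000,1.0000)
J_v[:, 1] = z_1; J_ω[:, 1] = (0,0,0)
entry J[2][1] = 1.0000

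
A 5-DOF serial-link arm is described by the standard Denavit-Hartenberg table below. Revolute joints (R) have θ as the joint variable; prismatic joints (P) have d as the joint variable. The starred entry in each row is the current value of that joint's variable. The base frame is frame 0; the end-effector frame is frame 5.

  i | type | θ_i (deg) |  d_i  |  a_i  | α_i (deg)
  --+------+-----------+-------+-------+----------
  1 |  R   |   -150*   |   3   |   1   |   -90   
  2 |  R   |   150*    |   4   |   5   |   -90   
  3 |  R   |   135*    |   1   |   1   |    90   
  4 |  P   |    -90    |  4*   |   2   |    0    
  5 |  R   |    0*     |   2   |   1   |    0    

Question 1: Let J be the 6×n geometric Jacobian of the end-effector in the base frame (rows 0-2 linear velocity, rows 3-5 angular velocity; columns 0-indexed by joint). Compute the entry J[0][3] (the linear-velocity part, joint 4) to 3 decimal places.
prismatic axis z_3 = (0.1768,0.9186,-0.3536)
J_v[:, 3] = z_3; J_ω[:, 3] = (0,0,0)
entry J[0][3] = 0.1768

0.177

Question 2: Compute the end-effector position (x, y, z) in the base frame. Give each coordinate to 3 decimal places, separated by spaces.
after link 1: o_1 = (-0.8660, -0.5000, 3.0000)
after link 2: o_2 = (4.8840, -1.7990, 0.5000)
after link 3: o_3 = (4.4331, -1.2429, 1.7196)
after link 4: o_4 = (4.2742, 1.9314, -1.4267)
after link 5: o_5 = (4.1947, 3.5185, -2.9998)

4.195 3.519 -3.000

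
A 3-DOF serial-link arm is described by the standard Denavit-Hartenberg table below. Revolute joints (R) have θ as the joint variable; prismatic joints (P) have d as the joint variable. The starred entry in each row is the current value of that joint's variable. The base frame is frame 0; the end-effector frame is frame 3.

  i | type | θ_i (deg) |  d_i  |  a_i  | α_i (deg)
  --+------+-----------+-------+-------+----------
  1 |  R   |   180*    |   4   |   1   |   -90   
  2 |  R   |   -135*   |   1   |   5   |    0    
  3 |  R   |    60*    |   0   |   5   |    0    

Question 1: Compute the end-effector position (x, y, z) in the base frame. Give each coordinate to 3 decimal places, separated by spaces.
after link 1: o_1 = (-1.0000, 0.0000, 4.0000)
after link 2: o_2 = (2.5355, -1.0000, 7.5355)
after link 3: o_3 = (1.2414, -1.0000, 12.3652)

1.241 -1.000 12.365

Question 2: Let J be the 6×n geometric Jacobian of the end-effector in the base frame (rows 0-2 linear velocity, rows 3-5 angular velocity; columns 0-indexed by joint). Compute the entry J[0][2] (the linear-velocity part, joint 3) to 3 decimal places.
axis z_2 = (-0.0000,-1.0000,0.0000); lever o_n−o_2 = (-1.2941,0.0000,4.8296)
cross product → J_v[:, 2] = (-4.8296,0.0000,-1.2941)
J_ω[:, 2] = z_2
entry J[0][2] = -4.8296

-4.830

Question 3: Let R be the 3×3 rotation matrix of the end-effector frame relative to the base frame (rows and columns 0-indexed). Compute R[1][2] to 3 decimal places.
End-effector z-axis (col 2 of R) = (-0.0000,-1.0000,0.0000)
R[1][2] = -1.0000

-1.000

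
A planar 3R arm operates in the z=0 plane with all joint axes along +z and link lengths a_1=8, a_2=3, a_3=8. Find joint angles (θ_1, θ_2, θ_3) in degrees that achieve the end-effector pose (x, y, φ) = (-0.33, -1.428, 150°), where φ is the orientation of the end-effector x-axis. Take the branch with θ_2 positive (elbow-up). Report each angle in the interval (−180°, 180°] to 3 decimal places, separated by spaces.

wrist centre = target − a_3·(cos φ, sin φ) = (6.5982, -5.4280)
cos θ_2 = (72.9995−8²−3²)/(2·8·3) = -0.0000; θ_2 = 90.0006° (elbow-up)
β = atan2(-5.4280,6.5982) = -39.4424°; ψ = atan2(3.0000,8.0000) = 20.5561°
θ_1 = β − ψ = -59.9985°
θ_3 = φ − θ_1 − θ_2 = 119.9979° (wrapped to (-180°,180°])

-59.998 90.001 119.998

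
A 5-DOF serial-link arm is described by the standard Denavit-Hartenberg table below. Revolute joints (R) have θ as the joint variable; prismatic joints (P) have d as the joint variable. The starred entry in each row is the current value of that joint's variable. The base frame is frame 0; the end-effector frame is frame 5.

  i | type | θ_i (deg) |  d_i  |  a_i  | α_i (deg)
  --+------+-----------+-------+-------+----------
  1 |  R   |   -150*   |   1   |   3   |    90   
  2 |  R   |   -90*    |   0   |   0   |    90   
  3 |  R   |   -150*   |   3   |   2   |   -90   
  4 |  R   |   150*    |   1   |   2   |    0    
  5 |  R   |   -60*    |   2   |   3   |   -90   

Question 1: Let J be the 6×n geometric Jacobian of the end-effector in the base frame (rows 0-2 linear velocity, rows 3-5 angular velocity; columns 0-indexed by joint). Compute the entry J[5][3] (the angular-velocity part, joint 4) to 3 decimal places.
axis z_3 = (0.4330,-0.7500,-0.5000); lever o_n−o_3 = (-2.5981,-3.5000,-3.0000)
cross product → J_v[:, 3] = (0.5000,2.5981,-3.4641)
J_ω[:, 3] = z_3
entry J[5][3] = -0.5000

-0.500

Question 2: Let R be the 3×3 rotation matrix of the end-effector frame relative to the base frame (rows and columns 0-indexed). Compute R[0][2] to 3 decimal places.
End-effector z-axis (col 2 of R) = (-0.2500,0.4330,-0.8660)
R[0][2] = -0.2500

-0.250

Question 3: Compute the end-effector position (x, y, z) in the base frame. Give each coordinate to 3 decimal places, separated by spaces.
after link 1: o_1 = (-2.5981, -1.5000, 1.0000)
after link 2: o_2 = (-2.5981, -1.5000, 1.0000)
after link 3: o_3 = (0.5000, -0.8660, 2.7321)
after link 4: o_4 = (-0.3660, -1.3660, 0.7321)
after link 5: o_5 = (-2.0981, -4.3660, -0.2679)

-2.098 -4.366 -0.268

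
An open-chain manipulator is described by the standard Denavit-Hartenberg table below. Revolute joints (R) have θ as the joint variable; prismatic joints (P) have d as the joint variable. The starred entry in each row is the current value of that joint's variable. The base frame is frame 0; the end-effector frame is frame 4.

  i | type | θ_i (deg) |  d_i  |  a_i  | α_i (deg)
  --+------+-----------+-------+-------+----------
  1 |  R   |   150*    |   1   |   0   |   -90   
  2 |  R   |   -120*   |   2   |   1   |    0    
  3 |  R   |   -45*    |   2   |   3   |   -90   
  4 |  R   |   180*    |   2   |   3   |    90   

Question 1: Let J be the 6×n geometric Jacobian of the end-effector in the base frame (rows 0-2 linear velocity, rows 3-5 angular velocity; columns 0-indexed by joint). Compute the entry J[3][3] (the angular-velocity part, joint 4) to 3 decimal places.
axis z_3 = (-0.2241,0.1294,0.9659); lever o_n−o_3 = (-2.9578,1.7077,1.1554)
cross product → J_v[:, 3] = (-1.5000,-2.5981,0.0000)
J_ω[:, 3] = z_3
entry J[3][3] = -0.2241

-0.224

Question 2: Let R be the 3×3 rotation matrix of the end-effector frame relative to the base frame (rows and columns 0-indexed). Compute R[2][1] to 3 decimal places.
0.966

End-effector y-axis (col 1 of R) = (-0.2241,0.1294,0.9659)
R[2][1] = 0.9659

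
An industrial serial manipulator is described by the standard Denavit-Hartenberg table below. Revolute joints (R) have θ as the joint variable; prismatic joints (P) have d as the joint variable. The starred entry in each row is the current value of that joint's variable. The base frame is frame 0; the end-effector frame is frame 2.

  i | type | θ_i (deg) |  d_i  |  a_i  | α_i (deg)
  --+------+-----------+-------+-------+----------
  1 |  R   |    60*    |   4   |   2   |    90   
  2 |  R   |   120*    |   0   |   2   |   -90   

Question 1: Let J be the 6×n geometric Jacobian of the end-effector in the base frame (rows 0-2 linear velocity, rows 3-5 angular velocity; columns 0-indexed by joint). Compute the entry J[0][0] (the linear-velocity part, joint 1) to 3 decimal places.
axis z_0 = ẑ; lever o_n−o_0 = (0.5000,0.8660,5.7321)
cross product → J_v[:, 0] = (-0.8660,0.5000,0.0000)
J_ω[:, 0] = z_0
entry J[0][0] = -0.8660

-0.866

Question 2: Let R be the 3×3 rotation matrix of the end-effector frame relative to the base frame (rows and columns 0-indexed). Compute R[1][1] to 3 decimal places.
0.500

End-effector y-axis (col 1 of R) = (-0.8660,0.5000,-0.0000)
R[1][1] = 0.5000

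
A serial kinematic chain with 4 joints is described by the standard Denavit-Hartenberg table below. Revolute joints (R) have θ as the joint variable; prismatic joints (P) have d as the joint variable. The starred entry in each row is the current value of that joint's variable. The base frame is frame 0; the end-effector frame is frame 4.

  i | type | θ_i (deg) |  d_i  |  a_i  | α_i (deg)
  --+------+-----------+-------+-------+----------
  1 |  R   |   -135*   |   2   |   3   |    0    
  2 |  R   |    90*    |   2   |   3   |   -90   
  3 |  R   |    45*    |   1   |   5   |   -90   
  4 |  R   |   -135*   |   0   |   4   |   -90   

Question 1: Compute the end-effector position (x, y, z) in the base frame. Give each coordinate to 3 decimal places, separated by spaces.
after link 1: o_1 = (-2.1213, -2.1213, 2.0000)
after link 2: o_2 = (0.0000, -4.2426, 4.0000)
after link 3: o_3 = (3.2071, -6.0355, 0.4645)
after link 4: o_4 = (3.7929, -2.6213, 2.4645)

3.793 -2.621 2.464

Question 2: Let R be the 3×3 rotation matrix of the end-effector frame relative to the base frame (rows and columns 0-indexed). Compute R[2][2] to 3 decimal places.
End-effector z-axis (col 2 of R) = (0.8536,0.1464,-0.5000)
R[2][2] = -0.5000

-0.500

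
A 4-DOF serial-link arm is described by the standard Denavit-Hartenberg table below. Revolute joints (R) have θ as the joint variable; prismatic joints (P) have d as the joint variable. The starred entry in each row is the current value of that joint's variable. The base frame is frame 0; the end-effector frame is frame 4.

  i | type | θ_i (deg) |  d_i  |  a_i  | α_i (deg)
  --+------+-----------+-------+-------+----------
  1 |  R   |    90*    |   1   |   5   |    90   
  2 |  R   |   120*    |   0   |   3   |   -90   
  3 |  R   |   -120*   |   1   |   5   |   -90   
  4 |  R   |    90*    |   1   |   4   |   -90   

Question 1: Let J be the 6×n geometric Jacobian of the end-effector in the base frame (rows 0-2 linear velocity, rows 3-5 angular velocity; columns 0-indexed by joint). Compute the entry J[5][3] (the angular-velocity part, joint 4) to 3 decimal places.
0.750

axis z_3 = (0.5000,-0.4330,0.7500); lever o_n−o_3 = (0.5000,3.0311,2.7500)
cross product → J_v[:, 3] = (-3.4641,-1.0000,1.7321)
J_ω[:, 3] = z_3
entry J[5][3] = 0.7500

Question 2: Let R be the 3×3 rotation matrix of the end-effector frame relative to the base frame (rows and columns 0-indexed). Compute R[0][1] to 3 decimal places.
-0.500

End-effector y-axis (col 1 of R) = (-0.5000,0.4330,-0.7500)
R[0][1] = -0.5000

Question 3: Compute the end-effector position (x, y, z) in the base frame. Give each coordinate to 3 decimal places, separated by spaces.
4.830 6.915 3.683

after link 1: o_1 = (0.0000, 5.0000, 1.0000)
after link 2: o_2 = (0.0000, 3.5000, 3.5981)
after link 3: o_3 = (4.3301, 3.8840, 0.9330)
after link 4: o_4 = (4.8301, 6.9151, 3.6830)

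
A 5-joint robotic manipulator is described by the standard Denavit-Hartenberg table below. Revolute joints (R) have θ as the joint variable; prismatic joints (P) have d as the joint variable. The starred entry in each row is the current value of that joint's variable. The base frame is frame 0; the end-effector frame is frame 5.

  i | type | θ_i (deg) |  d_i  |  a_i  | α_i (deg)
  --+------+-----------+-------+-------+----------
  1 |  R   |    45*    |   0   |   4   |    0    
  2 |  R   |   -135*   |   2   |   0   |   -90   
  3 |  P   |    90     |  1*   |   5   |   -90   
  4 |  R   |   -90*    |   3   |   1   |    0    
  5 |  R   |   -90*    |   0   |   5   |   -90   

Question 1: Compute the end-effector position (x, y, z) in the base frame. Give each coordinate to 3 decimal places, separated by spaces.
after link 1: o_1 = (2.8284, 2.8284, 0.0000)
after link 2: o_2 = (2.8284, 2.8284, 2.0000)
after link 3: o_3 = (3.8284, 2.8284, -3.0000)
after link 4: o_4 = (4.8284, 5.8284, -3.0000)
after link 5: o_5 = (4.8284, 5.8284, 2.0000)

4.828 5.828 2.000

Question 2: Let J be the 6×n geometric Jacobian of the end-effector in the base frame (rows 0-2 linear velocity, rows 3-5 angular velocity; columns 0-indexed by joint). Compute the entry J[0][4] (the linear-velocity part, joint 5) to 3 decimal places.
axis z_4 = (0.0000,1.0000,-0.0000); lever o_n−o_4 = (0.0000,0.0000,5.0000)
cross product → J_v[:, 4] = (5.0000,-0.0000,0.0000)
J_ω[:, 4] = z_4
entry J[0][4] = 5.0000

5.000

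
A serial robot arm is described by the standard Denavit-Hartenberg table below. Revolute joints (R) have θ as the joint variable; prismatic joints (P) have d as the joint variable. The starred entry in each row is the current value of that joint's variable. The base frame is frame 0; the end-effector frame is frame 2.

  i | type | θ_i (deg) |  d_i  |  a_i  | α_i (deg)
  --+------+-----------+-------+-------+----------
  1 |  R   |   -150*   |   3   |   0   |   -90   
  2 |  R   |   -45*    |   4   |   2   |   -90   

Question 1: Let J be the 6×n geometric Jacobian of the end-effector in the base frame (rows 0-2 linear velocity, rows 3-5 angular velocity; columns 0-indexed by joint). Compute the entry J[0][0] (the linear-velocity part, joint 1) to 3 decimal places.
4.171

axis z_0 = ẑ; lever o_n−o_0 = (0.7753,-4.1712,4.4142)
cross product → J_v[:, 0] = (4.1712,0.7753,-0.0000)
J_ω[:, 0] = z_0
entry J[0][0] = 4.1712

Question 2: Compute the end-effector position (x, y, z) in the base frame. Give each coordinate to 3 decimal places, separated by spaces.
0.775 -4.171 4.414

after link 1: o_1 = (0.0000, 0.0000, 3.0000)
after link 2: o_2 = (0.7753, -4.1712, 4.4142)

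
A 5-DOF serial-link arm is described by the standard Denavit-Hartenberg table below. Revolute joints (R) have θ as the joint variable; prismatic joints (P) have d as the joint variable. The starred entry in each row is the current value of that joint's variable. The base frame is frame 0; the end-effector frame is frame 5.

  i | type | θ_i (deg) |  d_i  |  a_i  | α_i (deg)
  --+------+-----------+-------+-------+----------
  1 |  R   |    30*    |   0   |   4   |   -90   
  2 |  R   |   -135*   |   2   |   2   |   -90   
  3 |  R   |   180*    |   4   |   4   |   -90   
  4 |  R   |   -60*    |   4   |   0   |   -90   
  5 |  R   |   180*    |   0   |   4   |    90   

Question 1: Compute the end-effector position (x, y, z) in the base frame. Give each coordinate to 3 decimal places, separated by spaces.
after link 1: o_1 = (3.4641, 2.0000, 0.0000)
after link 2: o_2 = (1.2394, 3.0249, 1.4142)
after link 3: o_3 = (6.1383, 5.8534, 1.4142)
after link 4: o_4 = (4.1383, 9.3175, 1.4142)
after link 5: o_5 = (0.7923, 7.3856, 0.3789)

0.792 7.386 0.379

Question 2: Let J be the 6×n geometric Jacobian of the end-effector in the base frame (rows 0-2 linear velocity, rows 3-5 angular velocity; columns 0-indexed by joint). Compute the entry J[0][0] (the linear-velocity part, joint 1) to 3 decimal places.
-7.386

axis z_0 = ẑ; lever o_n−o_0 = (0.7923,7.3856,0.3789)
cross product → J_v[:, 0] = (-7.3856,0.7923,0.0000)
J_ω[:, 0] = z_0
entry J[0][0] = -7.3856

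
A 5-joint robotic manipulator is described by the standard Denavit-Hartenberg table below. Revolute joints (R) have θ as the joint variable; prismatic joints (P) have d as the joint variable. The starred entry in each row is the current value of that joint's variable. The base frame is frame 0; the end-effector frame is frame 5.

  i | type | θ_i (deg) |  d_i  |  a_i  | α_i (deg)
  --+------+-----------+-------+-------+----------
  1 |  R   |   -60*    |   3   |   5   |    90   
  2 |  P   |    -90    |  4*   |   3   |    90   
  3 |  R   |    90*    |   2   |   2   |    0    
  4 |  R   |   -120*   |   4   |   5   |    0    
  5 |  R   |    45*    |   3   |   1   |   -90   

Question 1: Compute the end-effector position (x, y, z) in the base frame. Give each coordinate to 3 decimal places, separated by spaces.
-5.255 1.585 -5.296

after link 1: o_1 = (2.5000, -4.3301, 3.0000)
after link 2: o_2 = (-0.9641, -6.3301, 0.0000)
after link 3: o_3 = (-3.6962, -5.5981, 0.0000)
after link 4: o_4 = (-3.5311, -0.8840, -4.3301)
after link 5: o_5 = (-5.2552, 1.5847, -5.2961)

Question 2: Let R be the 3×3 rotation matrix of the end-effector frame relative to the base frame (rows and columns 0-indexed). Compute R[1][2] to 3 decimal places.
-0.483

End-effector z-axis (col 2 of R) = (-0.8365,-0.4830,0.2588)
R[1][2] = -0.4830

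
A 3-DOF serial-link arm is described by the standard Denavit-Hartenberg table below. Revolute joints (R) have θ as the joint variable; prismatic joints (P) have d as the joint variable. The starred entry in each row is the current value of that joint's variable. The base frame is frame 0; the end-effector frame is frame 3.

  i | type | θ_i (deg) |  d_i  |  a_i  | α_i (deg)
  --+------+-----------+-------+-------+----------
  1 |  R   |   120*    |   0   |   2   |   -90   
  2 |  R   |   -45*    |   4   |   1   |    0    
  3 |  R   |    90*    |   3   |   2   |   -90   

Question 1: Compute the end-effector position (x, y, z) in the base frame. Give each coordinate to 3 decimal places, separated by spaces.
after link 1: o_1 = (-1.0000, 1.7321, 0.0000)
after link 2: o_2 = (-4.8177, 0.3444, 0.7071)
after link 3: o_3 = (-8.1228, 0.0692, -0.7071)

-8.123 0.069 -0.707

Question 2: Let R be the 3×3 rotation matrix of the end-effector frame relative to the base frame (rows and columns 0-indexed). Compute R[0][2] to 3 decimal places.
0.354

End-effector z-axis (col 2 of R) = (0.3536,-0.6124,-0.7071)
R[0][2] = 0.3536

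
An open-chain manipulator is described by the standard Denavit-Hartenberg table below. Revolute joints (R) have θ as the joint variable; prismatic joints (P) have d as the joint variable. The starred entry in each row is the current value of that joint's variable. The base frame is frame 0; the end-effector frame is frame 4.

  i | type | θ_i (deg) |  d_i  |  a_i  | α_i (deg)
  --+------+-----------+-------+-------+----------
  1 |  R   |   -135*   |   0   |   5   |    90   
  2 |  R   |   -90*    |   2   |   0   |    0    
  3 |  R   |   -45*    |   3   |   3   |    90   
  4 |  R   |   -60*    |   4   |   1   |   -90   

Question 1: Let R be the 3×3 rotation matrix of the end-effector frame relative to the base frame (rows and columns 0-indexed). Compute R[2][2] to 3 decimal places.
End-effector z-axis (col 2 of R) = (0.0795,0.7866,-0.6124)
R[2][2] = -0.6124

-0.612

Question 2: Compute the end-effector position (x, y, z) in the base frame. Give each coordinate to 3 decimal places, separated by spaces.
after link 1: o_1 = (-3.5355, -3.5355, 0.0000)
after link 2: o_2 = (-4.9497, -2.1213, 0.0000)
after link 3: o_3 = (-5.5711, 1.5000, -2.1213)
after link 4: o_4 = (-2.7087, 3.1376, 0.3536)

-2.709 3.138 0.354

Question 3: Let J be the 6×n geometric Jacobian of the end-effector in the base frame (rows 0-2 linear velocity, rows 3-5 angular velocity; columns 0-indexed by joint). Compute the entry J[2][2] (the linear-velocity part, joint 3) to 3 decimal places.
-5.303

axis z_2 = (-0.7071,0.7071,0.0000); lever o_n−o_2 = (2.2411,5.2589,0.3536)
cross product → J_v[:, 2] = (0.2500,0.2500,-5.3033)
J_ω[:, 2] = z_2
entry J[2][2] = -5.3033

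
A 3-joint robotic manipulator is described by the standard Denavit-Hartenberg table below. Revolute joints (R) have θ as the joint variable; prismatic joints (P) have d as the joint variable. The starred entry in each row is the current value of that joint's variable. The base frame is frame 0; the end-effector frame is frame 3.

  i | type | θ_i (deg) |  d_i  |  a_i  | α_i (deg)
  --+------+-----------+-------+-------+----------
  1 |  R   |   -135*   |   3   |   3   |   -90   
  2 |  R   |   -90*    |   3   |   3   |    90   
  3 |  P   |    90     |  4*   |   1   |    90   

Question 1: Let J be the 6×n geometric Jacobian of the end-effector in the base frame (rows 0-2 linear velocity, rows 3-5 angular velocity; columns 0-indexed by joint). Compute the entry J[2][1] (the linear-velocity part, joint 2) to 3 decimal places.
4.000

axis z_1 = (0.7071,-0.7071,0.0000); lever o_n−o_1 = (5.6569,0.0000,3.0000)
cross product → J_v[:, 1] = (-2.1213,-2.1213,4.0000)
J_ω[:, 1] = z_1
entry J[2][1] = 4.0000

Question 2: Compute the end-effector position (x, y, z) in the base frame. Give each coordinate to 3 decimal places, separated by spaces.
after link 1: o_1 = (-2.1213, -2.1213, 3.0000)
after link 2: o_2 = (0.0000, -4.2426, 6.0000)
after link 3: o_3 = (3.5355, -2.1213, 6.0000)

3.536 -2.121 6.000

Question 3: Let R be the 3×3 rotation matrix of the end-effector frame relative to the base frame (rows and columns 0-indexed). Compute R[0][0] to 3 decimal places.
End-effector x-axis (col 0 of R) = (0.7071,-0.7071,0.0000)
R[0][0] = 0.7071

0.707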